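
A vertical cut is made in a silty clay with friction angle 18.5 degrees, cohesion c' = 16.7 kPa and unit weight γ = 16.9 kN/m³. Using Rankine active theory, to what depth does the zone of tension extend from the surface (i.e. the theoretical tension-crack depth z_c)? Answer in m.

K_a = tan²(45° − 18.5°/2) = 0.5183; √K_a = 0.7199.
The active pressure is zero where K_a γ z = 2c√K_a, so z_c = 2c/(γ√K_a) = 2×16.7/(16.9×0.7199) = 2.745 m.

2.75 m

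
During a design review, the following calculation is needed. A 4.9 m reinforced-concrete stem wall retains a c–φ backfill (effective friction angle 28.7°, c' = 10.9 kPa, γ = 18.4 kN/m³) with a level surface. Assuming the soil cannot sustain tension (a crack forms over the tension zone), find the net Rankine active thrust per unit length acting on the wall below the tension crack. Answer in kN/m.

K_a = 0.3511; √K_a = 0.5926.
Tension-crack depth z_c = 2c/(γ√K_a) = 2×10.9/(18.4×0.5926) = 1.999 m.
σ_a at base = K_a γ H − 2c√K_a = 0.3511×18.4×4.9 − 2×10.9×0.5926 = 18.74 kPa.
P_a = ½ × 18.74 × (H − z_c) = 0.5×18.74×2.901 = 27.18 kN/m.

27.2 kN/m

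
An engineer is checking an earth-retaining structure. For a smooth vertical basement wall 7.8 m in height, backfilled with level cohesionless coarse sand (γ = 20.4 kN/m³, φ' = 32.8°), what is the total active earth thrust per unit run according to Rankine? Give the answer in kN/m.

K_a = tan²(45° − φ/2) = 0.2973.
P_a = ½ K_a γ H² = 0.5 × 0.2973 × 20.4 × 7.8² = 184.5 kN/m.

184 kN/m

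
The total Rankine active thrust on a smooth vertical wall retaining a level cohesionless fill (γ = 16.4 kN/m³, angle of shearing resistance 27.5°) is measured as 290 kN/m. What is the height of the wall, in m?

9.80 m

K_a = 0.3682. P_a = ½ K_a γ H² ⇒ H = √(2P_a/(K_a γ)).
H = √(2×290/(0.3682×16.4)) = 9.800 m.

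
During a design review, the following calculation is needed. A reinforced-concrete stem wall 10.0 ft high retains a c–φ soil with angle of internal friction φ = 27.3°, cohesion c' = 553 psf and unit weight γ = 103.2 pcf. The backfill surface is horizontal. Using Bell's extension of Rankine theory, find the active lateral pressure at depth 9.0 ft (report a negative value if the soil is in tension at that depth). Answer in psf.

-329 psf

K_a = (1 − sin φ)/(1 + sin φ) = 0.3711.
σ_a = K_a γ z − 2c√K_a = 0.3711×103.2×9.0 − 2×553×0.6092 = -329.1 psf.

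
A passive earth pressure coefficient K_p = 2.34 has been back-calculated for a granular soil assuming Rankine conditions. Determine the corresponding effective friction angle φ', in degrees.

23.7°

K_p = (1+sin φ)/(1−sin φ) ⇒ sin φ = (K_p − 1)/(K_p + 1) = 0.4012.
φ = arcsin(0.4012) = 23.65°.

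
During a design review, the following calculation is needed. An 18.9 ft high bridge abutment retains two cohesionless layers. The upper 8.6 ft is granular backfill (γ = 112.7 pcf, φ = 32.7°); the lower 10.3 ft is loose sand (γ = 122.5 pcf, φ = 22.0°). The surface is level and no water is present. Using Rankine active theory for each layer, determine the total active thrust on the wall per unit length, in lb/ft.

K_a1 = tan²(45°−32.7°/2) = 0.2985; K_a2 = tan²(45°−22.0°/2) = 0.4550.
Layer 1: σ at base = K_a1 γ₁ h₁ = 289.3 psf; P₁ = ½×289.3×8.6 = 1244.
Layer 2: σ_v at top = γ₁h₁ = 969.2; σ_h top = K_a2×969.2 = 441.0; σ_h base = K_a2×(969.2+122.5×10.3) = 1015.
P₂ = ½(441.0+1015)×10.3 = 7498. Total P_a = 1244+7498 = 8742 lb/ft.

8740 lb/ft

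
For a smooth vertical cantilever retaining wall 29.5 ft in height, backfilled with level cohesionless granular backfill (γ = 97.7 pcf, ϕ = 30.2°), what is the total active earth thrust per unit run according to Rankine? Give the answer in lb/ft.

K_a = tan²(45° − φ/2) = 0.3307.
P_a = ½ K_a γ H² = 0.5 × 0.3307 × 97.7 × 29.5² = 14060 lb/ft.

14100 lb/ft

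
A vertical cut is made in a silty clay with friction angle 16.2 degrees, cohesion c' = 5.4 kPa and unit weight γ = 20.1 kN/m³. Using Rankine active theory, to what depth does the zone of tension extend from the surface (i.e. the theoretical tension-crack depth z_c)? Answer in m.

K_a = tan²(45° − 16.2°/2) = 0.5637; √K_a = 0.7508.
The active pressure is zero where K_a γ z = 2c√K_a, so z_c = 2c/(γ√K_a) = 2×5.4/(20.1×0.7508) = 0.7156 m.

0.716 m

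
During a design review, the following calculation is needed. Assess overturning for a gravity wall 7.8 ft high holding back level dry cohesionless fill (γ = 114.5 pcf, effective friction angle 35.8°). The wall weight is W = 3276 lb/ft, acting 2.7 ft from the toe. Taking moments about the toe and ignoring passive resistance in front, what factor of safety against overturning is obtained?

3.73

K_a = tan²(45° − 35.8°/2) = 0.2619.
P_a = ½K_aγH² = 0.5×0.2619×114.5×7.8² = 912.1 lb/ft, acting at H/3 = 2.600 ft above the base.
Overturning moment M_o = P_a × H/3 = 912.1 × 2.600 = 2371.
Resisting moment M_r = W × 2.7 = 3276 × 2.7 = 8845.
FS_overturning = M_r/M_o = 8845/2371 = 3.730.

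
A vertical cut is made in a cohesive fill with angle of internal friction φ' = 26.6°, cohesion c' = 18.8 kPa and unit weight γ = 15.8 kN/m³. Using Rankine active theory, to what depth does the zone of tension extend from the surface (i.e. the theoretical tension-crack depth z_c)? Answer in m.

3.85 m

K_a = tan²(45° − 26.6°/2) = 0.3814; √K_a = 0.6176.
The active pressure is zero where K_a γ z = 2c√K_a, so z_c = 2c/(γ√K_a) = 2×18.8/(15.8×0.6176) = 3.853 m.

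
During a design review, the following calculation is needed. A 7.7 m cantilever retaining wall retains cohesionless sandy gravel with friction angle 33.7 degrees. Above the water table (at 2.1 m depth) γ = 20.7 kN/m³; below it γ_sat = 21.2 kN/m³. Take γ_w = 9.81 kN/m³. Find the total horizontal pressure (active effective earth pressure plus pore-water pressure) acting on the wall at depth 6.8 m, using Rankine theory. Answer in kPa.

73.9 kPa

K_a = (1 − sin φ)/(1 + sin φ) = 0.2863.
γ' = 21.2 − 9.81 = 11.39 kN/m³.
Effective vertical stress at 6.8 m: σ'_v = 20.7×2.1 + 11.39×4.70 = 97.00 kPa.
σ'_h = K_a σ'_v = 0.2863 × 97.00 = 27.77 kPa; u = γ_w × 4.70 = 46.11 kPa.
Total σ_h = 27.77 + 46.11 = 73.88 kPa.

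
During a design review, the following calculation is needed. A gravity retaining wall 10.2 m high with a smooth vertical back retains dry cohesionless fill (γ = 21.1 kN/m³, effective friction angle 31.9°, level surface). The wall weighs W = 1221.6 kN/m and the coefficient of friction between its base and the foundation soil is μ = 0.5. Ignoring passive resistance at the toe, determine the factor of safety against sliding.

1.80

K_a = tan²(45° − 31.9°/2) = 0.3085.
P_a = ½K_aγH² = 0.5×0.3085×21.1×10.2² = 338.6 kN/m, acting at H/3 = 3.400 m above the base.
FS_sliding = μW / P_a = 0.5×1221.6 / 338.6 = 1.804.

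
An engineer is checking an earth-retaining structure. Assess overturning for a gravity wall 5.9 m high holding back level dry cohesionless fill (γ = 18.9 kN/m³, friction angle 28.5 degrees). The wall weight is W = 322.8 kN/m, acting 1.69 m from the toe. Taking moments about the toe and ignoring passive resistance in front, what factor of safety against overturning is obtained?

K_a = tan²(45° − 28.5°/2) = 0.3540.
P_a = ½K_aγH² = 0.5×0.3540×18.9×5.9² = 116.4 kN/m, acting at H/3 = 1.967 m above the base.
Overturning moment M_o = P_a × H/3 = 116.4 × 1.967 = 229.0.
Resisting moment M_r = W × 1.69 = 322.8 × 1.69 = 545.5.
FS_overturning = M_r/M_o = 545.5/229.0 = 2.382.

2.38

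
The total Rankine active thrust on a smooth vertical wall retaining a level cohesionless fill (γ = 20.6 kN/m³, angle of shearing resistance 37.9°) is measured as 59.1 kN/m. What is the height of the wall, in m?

K_a = 0.2389. P_a = ½ K_a γ H² ⇒ H = √(2P_a/(K_a γ)).
H = √(2×59.1/(0.2389×20.6)) = 4.900 m.

4.90 m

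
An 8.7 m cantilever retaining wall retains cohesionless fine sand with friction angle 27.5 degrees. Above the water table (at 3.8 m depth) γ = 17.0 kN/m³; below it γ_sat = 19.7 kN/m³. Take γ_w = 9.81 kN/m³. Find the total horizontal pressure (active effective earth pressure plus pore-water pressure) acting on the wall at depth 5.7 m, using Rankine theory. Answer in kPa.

K_a = (1 − sin φ)/(1 + sin φ) = 0.3682.
γ' = 19.7 − 9.81 = 9.890 kN/m³.
Effective vertical stress at 5.7 m: σ'_v = 17.0×3.8 + 9.890×1.90 = 83.39 kPa.
σ'_h = K_a σ'_v = 0.3682 × 83.39 = 30.71 kPa; u = γ_w × 1.90 = 18.64 kPa.
Total σ_h = 30.71 + 18.64 = 49.35 kPa.

49.3 kPa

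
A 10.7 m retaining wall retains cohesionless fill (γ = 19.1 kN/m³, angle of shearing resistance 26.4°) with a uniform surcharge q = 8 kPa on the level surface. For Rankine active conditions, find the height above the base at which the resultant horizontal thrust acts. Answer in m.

K_a = 0.3844.
Triangular part P₁ = ½K_aγH² = 420.3 at H/3 = 3.567 m; rectangular part P₂ = K_a q H = 32.91 at H/2 = 5.350 m.
ȳ = (P₁·3.567 + P₂·5.350)/(P₁+P₂) = 3.696 m.

3.70 m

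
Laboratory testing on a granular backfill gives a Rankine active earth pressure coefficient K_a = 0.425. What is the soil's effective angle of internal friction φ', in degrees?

K_a = tan²(45° − φ/2) ⇒ 45° − φ/2 = arctan(√0.425) = 33.10°.
φ = 2(45° − 33.10°) = 23.80°.

23.8°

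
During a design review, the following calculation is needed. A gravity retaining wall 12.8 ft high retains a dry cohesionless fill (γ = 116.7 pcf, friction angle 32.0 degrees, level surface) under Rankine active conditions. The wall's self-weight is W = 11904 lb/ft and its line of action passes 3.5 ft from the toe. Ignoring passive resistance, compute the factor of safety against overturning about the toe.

K_a = tan²(45° − 32.0°/2) = 0.3073.
P_a = ½K_aγH² = 0.5×0.3073×116.7×12.8² = 2937 lb/ft, acting at H/3 = 4.267 ft above the base.
Overturning moment M_o = P_a × H/3 = 2937 × 4.267 = 12530.
Resisting moment M_r = W × 3.5 = 11904 × 3.5 = 41660.
FS_overturning = M_r/M_o = 41660/12530 = 3.324.

3.32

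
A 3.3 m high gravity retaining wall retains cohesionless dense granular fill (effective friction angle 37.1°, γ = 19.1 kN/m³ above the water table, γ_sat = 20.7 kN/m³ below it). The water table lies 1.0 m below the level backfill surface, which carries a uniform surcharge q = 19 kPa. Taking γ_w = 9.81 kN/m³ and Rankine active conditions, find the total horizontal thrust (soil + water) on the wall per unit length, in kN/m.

61.8 kN/m

K_a = tan²(45° − φ/2) = 0.2475.
γ' = 20.7 − 9.81 = 10.89 kN/m³. h₂ = H − d_w = 2.3 m.
σ'_h: at surface K_a·q = 4.702; at WT K_a(q+γd_w) = 9.430; at base K_a(q+γd_w+γ'h₂) = 15.63 kPa.
P₁ = ½(4.702+9.430)×1.0 = 7.066; P₂ = ½(9.430+15.63)×2.3 = 28.82; P_w = ½γ_w h₂² = 25.95.
Total = 7.066+28.82+25.95 = 61.83 kN/m.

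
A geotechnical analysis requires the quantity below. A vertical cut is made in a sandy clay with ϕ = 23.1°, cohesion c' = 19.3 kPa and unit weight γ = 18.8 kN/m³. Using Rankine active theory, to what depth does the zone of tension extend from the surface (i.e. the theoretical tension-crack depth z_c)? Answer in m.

K_a = tan²(45° − 23.1°/2) = 0.4364; √K_a = 0.6606.
The active pressure is zero where K_a γ z = 2c√K_a, so z_c = 2c/(γ√K_a) = 2×19.3/(18.8×0.6606) = 3.108 m.

3.11 m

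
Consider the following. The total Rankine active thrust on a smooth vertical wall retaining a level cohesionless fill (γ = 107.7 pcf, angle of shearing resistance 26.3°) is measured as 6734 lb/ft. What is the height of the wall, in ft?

18.0 ft

K_a = 0.3859. P_a = ½ K_a γ H² ⇒ H = √(2P_a/(K_a γ)).
H = √(2×6734/(0.3859×107.7)) = 18.00 ft.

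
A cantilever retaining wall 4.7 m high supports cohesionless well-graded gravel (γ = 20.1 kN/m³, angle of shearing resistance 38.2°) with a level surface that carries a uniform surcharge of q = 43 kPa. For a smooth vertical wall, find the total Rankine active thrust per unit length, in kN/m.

100.0 kN/m

K_a = tan²(45° − φ/2) = 0.2358.
Soil triangle: ½ K_a γ H² = 0.5×0.2358×20.1×4.7² = 52.34 kN/m.
Surcharge rectangle: K_a q H = 0.2358×43×4.7 = 47.65 kN/m.
Total = 52.34 + 47.65 = 100.00 kN/m.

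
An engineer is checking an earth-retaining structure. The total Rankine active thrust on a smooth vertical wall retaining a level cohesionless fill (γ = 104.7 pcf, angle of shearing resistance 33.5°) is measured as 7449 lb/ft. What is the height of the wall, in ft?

22.2 ft

K_a = 0.2887. P_a = ½ K_a γ H² ⇒ H = √(2P_a/(K_a γ)).
H = √(2×7449/(0.2887×104.7)) = 22.20 ft.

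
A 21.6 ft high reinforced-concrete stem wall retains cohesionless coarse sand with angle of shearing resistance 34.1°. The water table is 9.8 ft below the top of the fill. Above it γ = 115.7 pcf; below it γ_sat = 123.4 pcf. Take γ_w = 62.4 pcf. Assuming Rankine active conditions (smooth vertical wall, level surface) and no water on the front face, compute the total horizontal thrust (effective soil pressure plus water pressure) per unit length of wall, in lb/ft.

10900 lb/ft

K_a = tan²(45° − φ/2) = 0.2815.
γ' = 123.4 − 62.4 = 61.00 pcf. Depth below WT = 11.8 ft.
σ'_h at WT = K_a γ d_w = 319.2 psf; at base = 319.2 + K_a γ' × 11.8 = 521.9 psf.
P₁ (0–9.8 ft) = ½×319.2×9.8 = 1564. P₂ (9.8–21.6 ft) = ½(319.2+521.9)×11.8 = 4962.
P_w = ½ γ_w h₂² = 0.5×62.4×11.8² = 4344. Total = 1564+4962+4344 = 10870 lb/ft.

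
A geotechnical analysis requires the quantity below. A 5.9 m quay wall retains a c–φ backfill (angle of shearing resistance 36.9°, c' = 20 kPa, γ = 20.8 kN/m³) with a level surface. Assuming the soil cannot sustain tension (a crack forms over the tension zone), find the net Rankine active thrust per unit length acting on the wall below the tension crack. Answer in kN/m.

10.9 kN/m

K_a = 0.2497; √K_a = 0.4997.
Tension-crack depth z_c = 2c/(γ√K_a) = 2×20/(20.8×0.4997) = 3.849 m.
σ_a at base = K_a γ H − 2c√K_a = 0.2497×20.8×5.9 − 2×20×0.4997 = 10.65 kPa.
P_a = ½ × 10.65 × (H − z_c) = 0.5×10.65×2.051 = 10.93 kN/m.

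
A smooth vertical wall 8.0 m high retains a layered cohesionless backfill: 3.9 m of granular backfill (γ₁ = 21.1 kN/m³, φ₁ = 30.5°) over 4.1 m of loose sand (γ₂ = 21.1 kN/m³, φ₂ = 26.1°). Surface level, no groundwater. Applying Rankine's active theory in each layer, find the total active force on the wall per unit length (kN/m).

253 kN/m

K_a1 = tan²(45°−30.5°/2) = 0.3267; K_a2 = tan²(45°−26.1°/2) = 0.3889.
Layer 1: σ at base = K_a1 γ₁ h₁ = 26.88 kPa; P₁ = ½×26.88×3.9 = 52.42.
Layer 2: σ_v at top = γ₁h₁ = 82.29; σ_h top = K_a2×82.29 = 32.01; σ_h base = K_a2×(82.29+21.1×4.1) = 65.65.
P₂ = ½(32.01+65.65)×4.1 = 200.2. Total P_a = 52.42+200.2 = 252.6 kN/m.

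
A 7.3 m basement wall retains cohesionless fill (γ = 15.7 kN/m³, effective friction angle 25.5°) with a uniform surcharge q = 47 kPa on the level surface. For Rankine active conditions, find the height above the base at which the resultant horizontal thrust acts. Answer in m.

2.98 m

K_a = 0.3981.
Triangular part P₁ = ½K_aγH² = 166.5 at H/3 = 2.433 m; rectangular part P₂ = K_a q H = 136.6 at H/2 = 3.650 m.
ȳ = (P₁·2.433 + P₂·3.650)/(P₁+P₂) = 2.982 m.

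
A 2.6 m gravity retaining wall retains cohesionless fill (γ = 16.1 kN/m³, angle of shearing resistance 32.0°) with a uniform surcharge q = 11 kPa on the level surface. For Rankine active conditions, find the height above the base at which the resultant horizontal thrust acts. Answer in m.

K_a = 0.3073.
Triangular part P₁ = ½K_aγH² = 16.72 at H/3 = 0.8667 m; rectangular part P₂ = K_a q H = 8.788 at H/2 = 1.300 m.
ȳ = (P₁·0.8667 + P₂·1.300)/(P₁+P₂) = 1.016 m.

1.02 m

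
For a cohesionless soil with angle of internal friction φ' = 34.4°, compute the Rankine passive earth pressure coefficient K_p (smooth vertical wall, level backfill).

K_p = (1 + sin φ)/(1 − sin φ) = tan²(45° + 34.4°/2) = 3.597.

3.60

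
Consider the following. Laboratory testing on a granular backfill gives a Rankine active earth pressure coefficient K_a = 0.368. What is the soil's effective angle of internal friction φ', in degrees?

K_a = tan²(45° − φ/2) ⇒ 45° − φ/2 = arctan(√0.368) = 31.24°.
φ = 2(45° − 31.24°) = 27.52°.

27.5°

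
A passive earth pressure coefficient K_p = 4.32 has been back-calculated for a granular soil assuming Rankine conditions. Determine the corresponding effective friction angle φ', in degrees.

K_p = (1+sin φ)/(1−sin φ) ⇒ sin φ = (K_p − 1)/(K_p + 1) = 0.6241.
φ = arcsin(0.6241) = 38.61°.

38.6°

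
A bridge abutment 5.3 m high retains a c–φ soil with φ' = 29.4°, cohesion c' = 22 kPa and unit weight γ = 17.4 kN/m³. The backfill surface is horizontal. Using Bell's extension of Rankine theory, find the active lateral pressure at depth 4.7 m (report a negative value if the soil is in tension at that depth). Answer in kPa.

K_a = (1 − sin φ)/(1 + sin φ) = 0.3415.
σ_a = K_a γ z − 2c√K_a = 0.3415×17.4×4.7 − 2×22×0.5844 = 2.214 kPa.

2.21 kPa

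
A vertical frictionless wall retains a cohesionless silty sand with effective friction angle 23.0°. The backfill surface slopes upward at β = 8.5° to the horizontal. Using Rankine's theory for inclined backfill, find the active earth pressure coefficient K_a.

0.459

K_a = cos β · (cos β − √(cos²β − cos²φ)) / (cos β + √(cos²β − cos²φ)).
cos β = 0.9890, cos φ = 0.9205, √(cos²β − cos²φ) = 0.3617.
K_a = 0.9890 × (0.9890 − 0.3617)/(0.9890 + 0.3617) = 0.4593.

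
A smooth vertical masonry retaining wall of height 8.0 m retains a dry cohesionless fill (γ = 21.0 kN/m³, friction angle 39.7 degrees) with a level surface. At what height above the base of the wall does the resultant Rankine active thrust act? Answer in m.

2.67 m

K_a = 0.2204.
The pressure distribution is triangular, so the resultant acts at H/3 above the base = 8.0/3 = 2.667 m.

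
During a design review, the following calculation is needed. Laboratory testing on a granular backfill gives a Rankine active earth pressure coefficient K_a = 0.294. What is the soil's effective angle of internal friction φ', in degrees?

33.1°

K_a = tan²(45° − φ/2) ⇒ 45° − φ/2 = arctan(√0.294) = 28.47°.
φ = 2(45° − 28.47°) = 33.07°.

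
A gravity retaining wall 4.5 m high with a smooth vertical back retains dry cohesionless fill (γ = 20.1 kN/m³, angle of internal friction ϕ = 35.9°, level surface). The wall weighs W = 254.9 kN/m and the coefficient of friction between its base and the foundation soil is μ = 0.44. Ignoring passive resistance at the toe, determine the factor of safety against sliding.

K_a = tan²(45° − 35.9°/2) = 0.2607.
P_a = ½K_aγH² = 0.5×0.2607×20.1×4.5² = 53.06 kN/m, acting at H/3 = 1.500 m above the base.
FS_sliding = μW / P_a = 0.44×254.9 / 53.06 = 2.114.

2.11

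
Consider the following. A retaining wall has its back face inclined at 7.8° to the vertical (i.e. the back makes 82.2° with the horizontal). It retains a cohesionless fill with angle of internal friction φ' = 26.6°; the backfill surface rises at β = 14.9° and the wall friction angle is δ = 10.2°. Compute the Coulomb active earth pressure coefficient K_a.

0.520

K_a = sin²(α+φ) / [sin²α · sin(α−δ) · (1 + √{sin(φ+δ)sin(φ−β) / (sin(α−δ)sin(α+β))})²].
With α = 82.2°, φ = 26.6°, δ = 10.2°, β = 14.9°: K_a = 0.5199.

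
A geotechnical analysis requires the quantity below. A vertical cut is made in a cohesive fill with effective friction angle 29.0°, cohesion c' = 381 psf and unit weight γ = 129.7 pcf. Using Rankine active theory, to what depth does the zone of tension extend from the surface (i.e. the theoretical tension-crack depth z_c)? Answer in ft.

K_a = tan²(45° − 29.0°/2) = 0.3470; √K_a = 0.5890.
The active pressure is zero where K_a γ z = 2c√K_a, so z_c = 2c/(γ√K_a) = 2×381/(129.7×0.5890) = 9.974 ft.

9.97 ft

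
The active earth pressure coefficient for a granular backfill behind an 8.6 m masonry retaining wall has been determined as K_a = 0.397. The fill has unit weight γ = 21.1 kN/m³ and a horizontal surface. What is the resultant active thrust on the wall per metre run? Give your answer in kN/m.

310 kN/m

P = ½ K_a γ H² = 0.5 × 0.397 × 21.1 × 8.6² = 309.8 kN/m.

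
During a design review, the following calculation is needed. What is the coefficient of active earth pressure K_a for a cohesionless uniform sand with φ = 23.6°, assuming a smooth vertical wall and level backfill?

0.428

K_a = tan²(45° − φ/2) = tan²(33.20°) = 0.4282.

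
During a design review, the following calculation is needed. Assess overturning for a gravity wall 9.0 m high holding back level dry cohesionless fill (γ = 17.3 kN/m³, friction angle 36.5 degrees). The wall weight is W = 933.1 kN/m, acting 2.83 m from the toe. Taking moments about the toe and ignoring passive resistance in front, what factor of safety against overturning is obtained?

4.94

K_a = tan²(45° − 36.5°/2) = 0.2541.
P_a = ½K_aγH² = 0.5×0.2541×17.3×9.0² = 178.0 kN/m, acting at H/3 = 3.000 m above the base.
Overturning moment M_o = P_a × H/3 = 178.0 × 3.000 = 534.0.
Resisting moment M_r = W × 2.83 = 933.1 × 2.83 = 2641.
FS_overturning = M_r/M_o = 2641/534.0 = 4.945.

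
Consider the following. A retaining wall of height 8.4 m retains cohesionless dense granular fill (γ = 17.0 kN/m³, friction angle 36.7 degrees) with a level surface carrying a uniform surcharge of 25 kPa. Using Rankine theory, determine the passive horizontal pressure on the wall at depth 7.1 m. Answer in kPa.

579 kPa

K_p = (1 + sin φ)/(1 − sin φ) = 3.970.
σ_v = γz + q = 17.0 × 7.1 + 25 = 145.7 kPa.
σ_h = K_p σ_v = 3.970 × 145.7 = 578.5 kPa.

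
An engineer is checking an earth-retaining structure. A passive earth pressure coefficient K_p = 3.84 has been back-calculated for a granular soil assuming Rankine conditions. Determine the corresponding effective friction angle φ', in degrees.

35.9°

K_p = (1+sin φ)/(1−sin φ) ⇒ sin φ = (K_p − 1)/(K_p + 1) = 0.5868.
φ = arcsin(0.5868) = 35.93°.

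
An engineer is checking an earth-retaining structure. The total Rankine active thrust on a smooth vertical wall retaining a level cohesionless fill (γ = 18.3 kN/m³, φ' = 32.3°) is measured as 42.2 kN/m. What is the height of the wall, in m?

K_a = 0.3035. P_a = ½ K_a γ H² ⇒ H = √(2P_a/(K_a γ)).
H = √(2×42.2/(0.3035×18.3)) = 3.898 m.

3.90 m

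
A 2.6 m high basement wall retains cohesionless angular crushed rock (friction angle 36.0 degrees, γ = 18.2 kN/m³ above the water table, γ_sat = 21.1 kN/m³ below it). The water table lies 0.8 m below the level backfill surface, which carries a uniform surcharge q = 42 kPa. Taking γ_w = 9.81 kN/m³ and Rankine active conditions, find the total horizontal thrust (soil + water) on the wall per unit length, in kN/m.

57.3 kN/m

K_a = tan²(45° − φ/2) = 0.2596.
γ' = 21.1 − 9.81 = 11.29 kN/m³. h₂ = H − d_w = 1.8 m.
σ'_h: at surface K_a·q = 10.90; at WT K_a(q+γd_w) = 14.68; at base K_a(q+γd_w+γ'h₂) = 19.96 kPa.
P₁ = ½(10.90+14.68)×0.8 = 10.24; P₂ = ½(14.68+19.96)×1.8 = 31.18; P_w = ½γ_w h₂² = 15.89.
Total = 10.24+31.18+15.89 = 57.31 kN/m.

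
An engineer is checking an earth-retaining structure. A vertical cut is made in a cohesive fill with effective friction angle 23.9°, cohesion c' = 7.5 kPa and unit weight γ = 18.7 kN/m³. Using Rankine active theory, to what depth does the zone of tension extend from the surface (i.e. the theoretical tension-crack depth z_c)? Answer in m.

1.23 m

K_a = tan²(45° − 23.9°/2) = 0.4233; √K_a = 0.6506.
The active pressure is zero where K_a γ z = 2c√K_a, so z_c = 2c/(γ√K_a) = 2×7.5/(18.7×0.6506) = 1.233 m.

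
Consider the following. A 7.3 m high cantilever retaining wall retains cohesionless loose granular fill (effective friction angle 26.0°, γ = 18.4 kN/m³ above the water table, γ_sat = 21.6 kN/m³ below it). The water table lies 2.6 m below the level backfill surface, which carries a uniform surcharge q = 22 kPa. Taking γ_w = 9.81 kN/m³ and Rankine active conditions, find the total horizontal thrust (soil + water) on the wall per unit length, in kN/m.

K_a = tan²(45° − φ/2) = 0.3905.
γ' = 21.6 − 9.81 = 11.79 kN/m³. h₂ = H − d_w = 4.7 m.
σ'_h: at surface K_a·q = 8.590; at WT K_a(q+γd_w) = 27.27; at base K_a(q+γd_w+γ'h₂) = 48.91 kPa.
P₁ = ½(8.590+27.27)×2.6 = 46.62; P₂ = ½(27.27+48.91)×4.7 = 179.0; P_w = ½γ_w h₂² = 108.4.
Total = 46.62+179.0+108.4 = 334.0 kN/m.

334 kN/m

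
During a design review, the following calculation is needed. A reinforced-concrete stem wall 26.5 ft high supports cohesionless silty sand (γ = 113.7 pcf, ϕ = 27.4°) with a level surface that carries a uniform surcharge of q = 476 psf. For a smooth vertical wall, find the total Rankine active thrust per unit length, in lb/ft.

K_a = tan²(45° − φ/2) = 0.3697.
Soil triangle: ½ K_a γ H² = 0.5×0.3697×113.7×26.5² = 14760 lb/ft.
Surcharge rectangle: K_a q H = 0.3697×476×26.5 = 4663 lb/ft.
Total = 14760 + 4663 = 19420 lb/ft.

19400 lb/ft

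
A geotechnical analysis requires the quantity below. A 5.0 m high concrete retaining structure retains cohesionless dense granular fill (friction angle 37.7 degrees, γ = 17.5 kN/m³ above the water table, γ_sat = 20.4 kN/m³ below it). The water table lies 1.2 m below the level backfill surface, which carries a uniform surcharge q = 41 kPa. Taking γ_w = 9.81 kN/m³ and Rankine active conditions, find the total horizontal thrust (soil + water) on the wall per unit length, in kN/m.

161 kN/m

K_a = tan²(45° − φ/2) = 0.2411.
γ' = 20.4 − 9.81 = 10.59 kN/m³. h₂ = H − d_w = 3.8 m.
σ'_h: at surface K_a·q = 9.883; at WT K_a(q+γd_w) = 14.95; at base K_a(q+γd_w+γ'h₂) = 24.65 kPa.
P₁ = ½(9.883+14.95)×1.2 = 14.90; P₂ = ½(14.95+24.65)×3.8 = 75.22; P_w = ½γ_w h₂² = 70.83.
Total = 14.90+75.22+70.83 = 161.0 kN/m.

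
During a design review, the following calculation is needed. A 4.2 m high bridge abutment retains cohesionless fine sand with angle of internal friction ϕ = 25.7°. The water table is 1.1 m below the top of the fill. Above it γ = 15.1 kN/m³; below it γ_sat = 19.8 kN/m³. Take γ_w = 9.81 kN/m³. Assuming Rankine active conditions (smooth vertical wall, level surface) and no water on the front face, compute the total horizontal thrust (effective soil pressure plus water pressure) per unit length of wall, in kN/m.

90.0 kN/m

K_a = tan²(45° − φ/2) = 0.3950.
γ' = 19.8 − 9.81 = 9.990 kN/m³. Depth below WT = 3.1 m.
σ'_h at WT = K_a γ d_w = 6.561 kPa; at base = 6.561 + K_a γ' × 3.1 = 18.80 kPa.
P₁ (0–1.1 m) = ½×6.561×1.1 = 3.609. P₂ (1.1–4.2 m) = ½(6.561+18.80)×3.1 = 39.30.
P_w = ½ γ_w h₂² = 0.5×9.81×3.1² = 47.14. Total = 3.609+39.30+47.14 = 90.05 kN/m.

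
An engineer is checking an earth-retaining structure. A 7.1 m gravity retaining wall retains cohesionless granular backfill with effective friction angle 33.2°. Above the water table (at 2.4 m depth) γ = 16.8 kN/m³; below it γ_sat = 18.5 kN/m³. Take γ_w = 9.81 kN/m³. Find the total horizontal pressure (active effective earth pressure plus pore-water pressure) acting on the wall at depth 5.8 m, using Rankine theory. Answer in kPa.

53.8 kPa

K_a = (1 − sin φ)/(1 + sin φ) = 0.2924.
γ' = 18.5 − 9.81 = 8.690 kN/m³.
Effective vertical stress at 5.8 m: σ'_v = 16.8×2.4 + 8.690×3.40 = 69.87 kPa.
σ'_h = K_a σ'_v = 0.2924 × 69.87 = 20.43 kPa; u = γ_w × 3.40 = 33.35 kPa.
Total σ_h = 20.43 + 33.35 = 53.78 kPa.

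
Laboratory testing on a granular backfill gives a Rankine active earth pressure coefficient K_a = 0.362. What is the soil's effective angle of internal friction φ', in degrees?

K_a = tan²(45° − φ/2) ⇒ 45° − φ/2 = arctan(√0.362) = 31.03°.
φ = 2(45° − 31.03°) = 27.93°.

27.9°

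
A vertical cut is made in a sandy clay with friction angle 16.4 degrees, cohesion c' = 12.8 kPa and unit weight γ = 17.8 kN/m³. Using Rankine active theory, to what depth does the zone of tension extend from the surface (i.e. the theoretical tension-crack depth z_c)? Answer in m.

1.92 m

K_a = tan²(45° − 16.4°/2) = 0.5596; √K_a = 0.7481.
The active pressure is zero where K_a γ z = 2c√K_a, so z_c = 2c/(γ√K_a) = 2×12.8/(17.8×0.7481) = 1.922 m.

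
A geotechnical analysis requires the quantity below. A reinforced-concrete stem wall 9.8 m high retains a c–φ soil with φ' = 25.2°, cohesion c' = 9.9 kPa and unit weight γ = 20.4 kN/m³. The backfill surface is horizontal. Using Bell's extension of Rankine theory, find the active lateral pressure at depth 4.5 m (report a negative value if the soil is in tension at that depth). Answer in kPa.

K_a = (1 − sin φ)/(1 + sin φ) = 0.4027.
σ_a = K_a γ z − 2c√K_a = 0.4027×20.4×4.5 − 2×9.9×0.6346 = 24.41 kPa.

24.4 kPa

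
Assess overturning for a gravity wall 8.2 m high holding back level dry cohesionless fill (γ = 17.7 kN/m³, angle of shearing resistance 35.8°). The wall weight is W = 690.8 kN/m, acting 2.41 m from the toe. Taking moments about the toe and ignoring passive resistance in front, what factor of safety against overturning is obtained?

3.91

K_a = tan²(45° − 35.8°/2) = 0.2619.
P_a = ½K_aγH² = 0.5×0.2619×17.7×8.2² = 155.8 kN/m, acting at H/3 = 2.733 m above the base.
Overturning moment M_o = P_a × H/3 = 155.8 × 2.733 = 425.9.
Resisting moment M_r = W × 2.41 = 690.8 × 2.41 = 1665.
FS_overturning = M_r/M_o = 1665/425.9 = 3.909.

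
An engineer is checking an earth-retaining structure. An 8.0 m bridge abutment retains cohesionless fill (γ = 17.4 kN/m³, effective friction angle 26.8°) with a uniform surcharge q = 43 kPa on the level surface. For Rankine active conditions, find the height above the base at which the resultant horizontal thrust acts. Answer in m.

3.18 m

K_a = 0.3785.
Triangular part P₁ = ½K_aγH² = 210.7 at H/3 = 2.667 m; rectangular part P₂ = K_a q H = 130.2 at H/2 = 4.000 m.
ȳ = (P₁·2.667 + P₂·4.000)/(P₁+P₂) = 3.176 m.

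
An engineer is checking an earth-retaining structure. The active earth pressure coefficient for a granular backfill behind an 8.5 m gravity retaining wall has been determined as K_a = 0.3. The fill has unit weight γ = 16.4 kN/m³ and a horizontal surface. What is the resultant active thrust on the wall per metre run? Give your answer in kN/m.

178 kN/m

P = ½ K_a γ H² = 0.5 × 0.3 × 16.4 × 8.5² = 177.7 kN/m.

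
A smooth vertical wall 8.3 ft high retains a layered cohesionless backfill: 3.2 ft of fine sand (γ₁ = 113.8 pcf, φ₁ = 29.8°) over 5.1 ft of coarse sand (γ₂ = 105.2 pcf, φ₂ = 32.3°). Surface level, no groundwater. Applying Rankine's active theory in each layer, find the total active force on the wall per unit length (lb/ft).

1170 lb/ft

K_a1 = tan²(45°−29.8°/2) = 0.3360; K_a2 = tan²(45°−32.3°/2) = 0.3035.
Layer 1: σ at base = K_a1 γ₁ h₁ = 122.4 psf; P₁ = ½×122.4×3.2 = 195.8.
Layer 2: σ_v at top = γ₁h₁ = 364.2; σ_h top = K_a2×364.2 = 110.5; σ_h base = K_a2×(364.2+105.2×5.1) = 273.3.
P₂ = ½(110.5+273.3)×5.1 = 978.8. Total P_a = 195.8+978.8 = 1175 lb/ft.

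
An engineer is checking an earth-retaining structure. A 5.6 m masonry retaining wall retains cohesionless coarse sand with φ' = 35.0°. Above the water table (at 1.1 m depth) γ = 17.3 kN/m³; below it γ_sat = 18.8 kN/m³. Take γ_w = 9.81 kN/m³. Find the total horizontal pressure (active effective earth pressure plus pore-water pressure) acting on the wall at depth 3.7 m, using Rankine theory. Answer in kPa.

37.0 kPa

K_a = (1 − sin φ)/(1 + sin φ) = 0.2710.
γ' = 18.8 − 9.81 = 8.990 kN/m³.
Effective vertical stress at 3.7 m: σ'_v = 17.3×1.1 + 8.990×2.60 = 42.40 kPa.
σ'_h = K_a σ'_v = 0.2710 × 42.40 = 11.49 kPa; u = γ_w × 2.60 = 25.51 kPa.
Total σ_h = 11.49 + 25.51 = 37.00 kPa.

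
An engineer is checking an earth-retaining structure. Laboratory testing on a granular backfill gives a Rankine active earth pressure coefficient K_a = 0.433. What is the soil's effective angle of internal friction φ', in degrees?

23.3°

K_a = tan²(45° − φ/2) ⇒ 45° − φ/2 = arctan(√0.433) = 33.35°.
φ = 2(45° − 33.35°) = 23.31°.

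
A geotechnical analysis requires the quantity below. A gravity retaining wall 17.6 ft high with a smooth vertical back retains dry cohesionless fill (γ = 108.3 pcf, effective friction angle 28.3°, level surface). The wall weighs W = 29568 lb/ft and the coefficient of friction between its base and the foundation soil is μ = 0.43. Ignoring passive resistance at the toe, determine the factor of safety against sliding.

K_a = tan²(45° − 28.3°/2) = 0.3568.
P_a = ½K_aγH² = 0.5×0.3568×108.3×17.6² = 5984 lb/ft, acting at H/3 = 5.867 ft above the base.
FS_sliding = μW / P_a = 0.43×29568 / 5984 = 2.125.

2.12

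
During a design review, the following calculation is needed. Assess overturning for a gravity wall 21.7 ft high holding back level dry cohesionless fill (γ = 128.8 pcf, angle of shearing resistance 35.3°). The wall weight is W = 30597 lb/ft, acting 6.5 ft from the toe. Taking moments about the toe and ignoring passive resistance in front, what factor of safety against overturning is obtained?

3.39

K_a = tan²(45° − 35.3°/2) = 0.2675.
P_a = ½K_aγH² = 0.5×0.2675×128.8×21.7² = 8113 lb/ft, acting at H/3 = 7.233 ft above the base.
Overturning moment M_o = P_a × H/3 = 8113 × 7.233 = 58690.
Resisting moment M_r = W × 6.5 = 30597 × 6.5 = 198900.
FS_overturning = M_r/M_o = 198900/58690 = 3.389.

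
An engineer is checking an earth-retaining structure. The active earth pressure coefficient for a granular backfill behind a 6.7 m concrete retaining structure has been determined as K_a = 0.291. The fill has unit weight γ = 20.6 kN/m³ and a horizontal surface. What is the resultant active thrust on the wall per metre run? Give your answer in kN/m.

135 kN/m

P = ½ K_a γ H² = 0.5 × 0.291 × 20.6 × 6.7² = 134.5 kN/m.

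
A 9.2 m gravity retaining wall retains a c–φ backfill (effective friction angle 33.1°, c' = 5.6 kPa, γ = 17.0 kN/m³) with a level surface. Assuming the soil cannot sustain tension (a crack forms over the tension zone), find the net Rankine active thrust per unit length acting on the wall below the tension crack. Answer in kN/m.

K_a = 0.2936; √K_a = 0.5418.
Tension-crack depth z_c = 2c/(γ√K_a) = 2×5.6/(17.0×0.5418) = 1.216 m.
σ_a at base = K_a γ H − 2c√K_a = 0.2936×17.0×9.2 − 2×5.6×0.5418 = 39.85 kPa.
P_a = ½ × 39.85 × (H − z_c) = 0.5×39.85×7.984 = 159.1 kN/m.

159 kN/m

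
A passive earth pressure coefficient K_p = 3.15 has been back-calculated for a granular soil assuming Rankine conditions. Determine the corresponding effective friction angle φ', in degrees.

K_p = (1+sin φ)/(1−sin φ) ⇒ sin φ = (K_p − 1)/(K_p + 1) = 0.5181.
φ = arcsin(0.5181) = 31.20°.

31.2°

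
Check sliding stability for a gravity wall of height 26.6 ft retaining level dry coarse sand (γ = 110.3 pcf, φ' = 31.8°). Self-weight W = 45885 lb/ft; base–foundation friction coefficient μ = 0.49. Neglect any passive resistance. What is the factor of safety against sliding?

K_a = tan²(45° − 31.8°/2) = 0.3098.
P_a = ½K_aγH² = 0.5×0.3098×110.3×26.6² = 12090 lb/ft, acting at H/3 = 8.867 ft above the base.
FS_sliding = μW / P_a = 0.49×45885 / 12090 = 1.860.

1.86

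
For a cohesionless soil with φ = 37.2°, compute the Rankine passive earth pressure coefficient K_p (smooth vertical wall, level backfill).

4.06

K_p = (1 + sin φ)/(1 − sin φ) = tan²(45° + 37.2°/2) = 4.058.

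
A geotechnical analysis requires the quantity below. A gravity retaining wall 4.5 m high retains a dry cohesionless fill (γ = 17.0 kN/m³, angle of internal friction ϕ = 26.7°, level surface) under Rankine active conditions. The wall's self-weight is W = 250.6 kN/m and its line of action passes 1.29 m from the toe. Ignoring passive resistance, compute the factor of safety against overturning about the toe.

3.30

K_a = tan²(45° − 26.7°/2) = 0.3800.
P_a = ½K_aγH² = 0.5×0.3800×17.0×4.5² = 65.40 kN/m, acting at H/3 = 1.500 m above the base.
Overturning moment M_o = P_a × H/3 = 65.40 × 1.500 = 98.10.
Resisting moment M_r = W × 1.29 = 250.6 × 1.29 = 323.3.
FS_overturning = M_r/M_o = 323.3/98.10 = 3.295.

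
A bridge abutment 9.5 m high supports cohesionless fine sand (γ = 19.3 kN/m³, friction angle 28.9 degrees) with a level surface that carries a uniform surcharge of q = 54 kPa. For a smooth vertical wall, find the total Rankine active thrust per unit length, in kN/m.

K_a = tan²(45° − φ/2) = 0.3484.
Soil triangle: ½ K_a γ H² = 0.5×0.3484×19.3×9.5² = 303.4 kN/m.
Surcharge rectangle: K_a q H = 0.3484×54×9.5 = 178.7 kN/m.
Total = 303.4 + 178.7 = 482.1 kN/m.

482 kN/m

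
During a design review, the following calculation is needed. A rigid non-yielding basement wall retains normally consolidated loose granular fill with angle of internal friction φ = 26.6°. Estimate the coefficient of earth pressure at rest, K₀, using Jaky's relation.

0.552

K₀ = 1 − sin φ' = 1 − sin 26.6° = 0.5522.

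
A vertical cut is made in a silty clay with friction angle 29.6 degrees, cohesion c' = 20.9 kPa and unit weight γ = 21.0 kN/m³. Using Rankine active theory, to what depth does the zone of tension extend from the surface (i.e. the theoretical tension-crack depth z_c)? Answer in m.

K_a = tan²(45° − 29.6°/2) = 0.3387; √K_a = 0.5820.
The active pressure is zero where K_a γ z = 2c√K_a, so z_c = 2c/(γ√K_a) = 2×20.9/(21.0×0.5820) = 3.420 m.

3.42 m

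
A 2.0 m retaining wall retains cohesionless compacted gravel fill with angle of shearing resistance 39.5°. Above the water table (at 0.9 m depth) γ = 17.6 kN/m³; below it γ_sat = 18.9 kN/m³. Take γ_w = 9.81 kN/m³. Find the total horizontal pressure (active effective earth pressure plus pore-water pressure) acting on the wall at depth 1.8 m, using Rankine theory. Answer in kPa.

K_a = (1 − sin φ)/(1 + sin φ) = 0.2224.
γ' = 18.9 − 9.81 = 9.090 kN/m³.
Effective vertical stress at 1.8 m: σ'_v = 17.6×0.9 + 9.090×0.900 = 24.02 kPa.
σ'_h = K_a σ'_v = 0.2224 × 24.02 = 5.343 kPa; u = γ_w × 0.900 = 8.829 kPa.
Total σ_h = 5.343 + 8.829 = 14.17 kPa.

14.2 kPa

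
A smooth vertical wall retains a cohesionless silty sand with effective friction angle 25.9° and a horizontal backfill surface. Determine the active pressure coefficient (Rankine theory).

0.392

K_a = tan²(45° − φ/2) = tan²(32.05°) = 0.3920.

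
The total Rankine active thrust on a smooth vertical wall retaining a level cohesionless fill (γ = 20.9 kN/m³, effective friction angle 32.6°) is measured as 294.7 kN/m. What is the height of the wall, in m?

K_a = 0.2997. P_a = ½ K_a γ H² ⇒ H = √(2P_a/(K_a γ)).
H = √(2×294.7/(0.2997×20.9)) = 9.700 m.

9.70 m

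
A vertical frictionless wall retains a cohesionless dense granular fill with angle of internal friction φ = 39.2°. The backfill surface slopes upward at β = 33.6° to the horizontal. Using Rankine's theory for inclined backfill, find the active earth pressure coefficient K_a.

0.386

K_a = cos β · (cos β − √(cos²β − cos²φ)) / (cos β + √(cos²β − cos²φ)).
cos β = 0.8329, cos φ = 0.7749, √(cos²β − cos²φ) = 0.3053.
K_a = 0.8329 × (0.8329 − 0.3053)/(0.8329 + 0.3053) = 0.3861.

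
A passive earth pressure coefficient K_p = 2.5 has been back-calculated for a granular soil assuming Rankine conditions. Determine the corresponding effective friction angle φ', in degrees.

25.4°

K_p = (1+sin φ)/(1−sin φ) ⇒ sin φ = (K_p − 1)/(K_p + 1) = 0.4286.
φ = arcsin(0.4286) = 25.38°.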